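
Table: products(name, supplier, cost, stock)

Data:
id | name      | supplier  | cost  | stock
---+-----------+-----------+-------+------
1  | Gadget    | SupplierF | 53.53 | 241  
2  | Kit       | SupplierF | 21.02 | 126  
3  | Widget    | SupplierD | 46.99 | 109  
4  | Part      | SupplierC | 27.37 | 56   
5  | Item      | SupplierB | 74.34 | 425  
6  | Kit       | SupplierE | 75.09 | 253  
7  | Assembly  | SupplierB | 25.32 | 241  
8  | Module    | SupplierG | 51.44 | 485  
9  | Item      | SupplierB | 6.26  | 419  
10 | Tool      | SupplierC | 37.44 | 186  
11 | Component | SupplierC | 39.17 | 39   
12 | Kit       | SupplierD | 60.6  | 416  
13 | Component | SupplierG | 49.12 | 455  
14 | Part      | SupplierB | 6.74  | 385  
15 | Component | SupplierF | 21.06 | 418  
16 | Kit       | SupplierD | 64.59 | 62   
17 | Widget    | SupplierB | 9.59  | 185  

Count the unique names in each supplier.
SELECT supplier, COUNT(DISTINCT name)
FROM products
GROUP BY supplier

Result:
  SupplierB: 4 distinct
  SupplierC: 3 distinct
  SupplierD: 2 distinct
  SupplierE: 1 distinct
  SupplierF: 3 distinct
  SupplierG: 2 distinct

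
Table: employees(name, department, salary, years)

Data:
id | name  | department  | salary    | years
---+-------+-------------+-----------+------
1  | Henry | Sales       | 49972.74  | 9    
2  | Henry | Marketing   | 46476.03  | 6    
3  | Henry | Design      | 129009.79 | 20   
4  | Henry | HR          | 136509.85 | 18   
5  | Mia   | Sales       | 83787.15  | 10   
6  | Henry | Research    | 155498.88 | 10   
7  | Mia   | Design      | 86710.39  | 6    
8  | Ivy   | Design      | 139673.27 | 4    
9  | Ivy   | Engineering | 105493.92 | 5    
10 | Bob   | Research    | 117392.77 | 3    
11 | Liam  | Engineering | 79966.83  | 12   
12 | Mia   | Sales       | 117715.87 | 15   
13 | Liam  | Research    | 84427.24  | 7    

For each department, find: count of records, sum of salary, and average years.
SELECT department,
       COUNT(*) as cnt,
       SUM(salary) as total_salary,
       AVG(years) as avg_years
FROM employees
GROUP BY department

Result:
  Design: 3 records, 355393.45 total salary, 10.00 avg years
  Engineering: 2 records, 185460.75 total salary, 8.50 avg years
  HR: 1 records, 136509.85 total salary, 18.00 avg years
  Marketing: 1 records, 46476.03 total salary, 6.00 avg years
  Research: 3 records, 357318.89 total salary, 6.67 avg years
  Sales: 3 records, 251475.76 total salary, 11.33 avg years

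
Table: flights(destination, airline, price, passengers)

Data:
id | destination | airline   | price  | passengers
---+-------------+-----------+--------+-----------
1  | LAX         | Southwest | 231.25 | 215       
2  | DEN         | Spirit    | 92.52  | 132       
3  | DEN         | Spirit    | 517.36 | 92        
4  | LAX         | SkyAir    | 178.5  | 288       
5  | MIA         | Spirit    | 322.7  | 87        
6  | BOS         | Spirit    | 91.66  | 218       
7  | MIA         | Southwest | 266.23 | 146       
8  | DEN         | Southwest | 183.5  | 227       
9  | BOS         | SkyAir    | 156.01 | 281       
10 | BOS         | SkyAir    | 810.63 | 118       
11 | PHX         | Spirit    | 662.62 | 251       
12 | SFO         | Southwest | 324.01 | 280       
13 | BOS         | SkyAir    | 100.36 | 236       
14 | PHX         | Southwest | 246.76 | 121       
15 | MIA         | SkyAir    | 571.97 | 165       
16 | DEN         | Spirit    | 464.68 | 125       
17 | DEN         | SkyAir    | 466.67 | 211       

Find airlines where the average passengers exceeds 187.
SELECT airline, AVG(passengers)
FROM flights
GROUP BY airline
HAVING AVG(passengers) > 187

Result:
  SkyAir: avg=216.50
  Southwest: avg=197.80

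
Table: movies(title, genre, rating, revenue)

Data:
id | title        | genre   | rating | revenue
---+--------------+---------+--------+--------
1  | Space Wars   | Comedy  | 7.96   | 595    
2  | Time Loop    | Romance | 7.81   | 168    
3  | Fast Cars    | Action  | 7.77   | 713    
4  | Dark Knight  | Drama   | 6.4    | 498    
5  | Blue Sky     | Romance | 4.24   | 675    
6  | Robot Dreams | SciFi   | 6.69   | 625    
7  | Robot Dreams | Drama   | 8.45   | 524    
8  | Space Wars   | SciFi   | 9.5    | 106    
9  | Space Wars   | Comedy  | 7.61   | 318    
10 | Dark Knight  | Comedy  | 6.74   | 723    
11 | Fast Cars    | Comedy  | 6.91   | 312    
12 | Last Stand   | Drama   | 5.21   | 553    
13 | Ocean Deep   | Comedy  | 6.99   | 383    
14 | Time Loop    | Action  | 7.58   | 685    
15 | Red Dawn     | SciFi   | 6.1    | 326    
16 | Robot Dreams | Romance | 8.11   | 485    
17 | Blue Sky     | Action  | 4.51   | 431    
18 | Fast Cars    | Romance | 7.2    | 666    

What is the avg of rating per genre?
SELECT genre, AVG(rating) as result
FROM movies
GROUP BY genre

Result:
  Action: 6.62
  Comedy: 7.24
  Drama: 6.69
  Romance: 6.84
  SciFi: 7.43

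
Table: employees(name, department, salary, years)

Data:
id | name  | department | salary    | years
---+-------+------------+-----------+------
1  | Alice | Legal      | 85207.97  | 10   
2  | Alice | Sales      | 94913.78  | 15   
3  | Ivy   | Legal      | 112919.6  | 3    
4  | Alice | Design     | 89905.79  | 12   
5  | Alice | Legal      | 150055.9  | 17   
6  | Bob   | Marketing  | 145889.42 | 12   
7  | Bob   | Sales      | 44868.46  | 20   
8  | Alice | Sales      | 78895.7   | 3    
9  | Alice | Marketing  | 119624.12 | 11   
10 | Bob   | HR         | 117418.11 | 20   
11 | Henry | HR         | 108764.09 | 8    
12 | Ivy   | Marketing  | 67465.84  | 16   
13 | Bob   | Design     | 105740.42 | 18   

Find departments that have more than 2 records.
SELECT department, COUNT(*) as cnt
FROM employees
GROUP BY department
HAVING COUNT(*) > 2

Result:
  Legal: 3
  Marketing: 3
  Sales: 3

Note: HAVING filters groups after aggregation, WHERE filters rows before.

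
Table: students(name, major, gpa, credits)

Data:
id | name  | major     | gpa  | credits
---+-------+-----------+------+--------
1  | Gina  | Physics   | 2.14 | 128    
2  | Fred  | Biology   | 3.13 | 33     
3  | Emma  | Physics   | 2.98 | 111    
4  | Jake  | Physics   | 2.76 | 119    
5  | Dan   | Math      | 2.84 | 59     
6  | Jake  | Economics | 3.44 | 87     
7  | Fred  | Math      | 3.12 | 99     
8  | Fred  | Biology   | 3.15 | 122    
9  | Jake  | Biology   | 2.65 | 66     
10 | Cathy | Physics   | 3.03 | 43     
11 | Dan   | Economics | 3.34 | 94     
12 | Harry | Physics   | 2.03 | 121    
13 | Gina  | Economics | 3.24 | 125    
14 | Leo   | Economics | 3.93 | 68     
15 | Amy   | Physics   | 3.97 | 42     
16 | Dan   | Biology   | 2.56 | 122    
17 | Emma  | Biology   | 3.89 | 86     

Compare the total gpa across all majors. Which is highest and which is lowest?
SELECT major, SUM(gpa)
FROM students
GROUP BY major
ORDER BY SUM(gpa)

All groups:
  Math: 5.96
  Economics: 13.95
  Biology: 15.38
  Physics: 16.91

Highest: Physics (16.91)
Lowest: Math (5.96)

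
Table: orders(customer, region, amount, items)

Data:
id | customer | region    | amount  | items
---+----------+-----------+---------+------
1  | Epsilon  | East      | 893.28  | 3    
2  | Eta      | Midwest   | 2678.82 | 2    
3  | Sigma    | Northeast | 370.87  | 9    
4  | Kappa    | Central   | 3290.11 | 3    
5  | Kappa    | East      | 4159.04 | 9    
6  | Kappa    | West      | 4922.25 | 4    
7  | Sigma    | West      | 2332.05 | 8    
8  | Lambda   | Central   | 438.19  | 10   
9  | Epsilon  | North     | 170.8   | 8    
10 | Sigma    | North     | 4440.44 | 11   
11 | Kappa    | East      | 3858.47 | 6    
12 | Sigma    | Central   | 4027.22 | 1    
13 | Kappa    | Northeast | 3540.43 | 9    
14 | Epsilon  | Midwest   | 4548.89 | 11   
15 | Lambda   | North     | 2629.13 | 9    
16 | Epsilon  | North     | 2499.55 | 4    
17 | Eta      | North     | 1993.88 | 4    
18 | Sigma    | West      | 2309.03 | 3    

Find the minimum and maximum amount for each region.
SELECT region, MIN(amount), MAX(amount)
FROM orders
GROUP BY region

Result:
  Central: min=438.19, max=4027.22
  East: min=893.28, max=4159.04
  Midwest: min=2678.82, max=4548.89
  North: min=170.80, max=4440.44
  Northeast: min=370.87, max=3540.43
  West: min=2309.03, max=4922.25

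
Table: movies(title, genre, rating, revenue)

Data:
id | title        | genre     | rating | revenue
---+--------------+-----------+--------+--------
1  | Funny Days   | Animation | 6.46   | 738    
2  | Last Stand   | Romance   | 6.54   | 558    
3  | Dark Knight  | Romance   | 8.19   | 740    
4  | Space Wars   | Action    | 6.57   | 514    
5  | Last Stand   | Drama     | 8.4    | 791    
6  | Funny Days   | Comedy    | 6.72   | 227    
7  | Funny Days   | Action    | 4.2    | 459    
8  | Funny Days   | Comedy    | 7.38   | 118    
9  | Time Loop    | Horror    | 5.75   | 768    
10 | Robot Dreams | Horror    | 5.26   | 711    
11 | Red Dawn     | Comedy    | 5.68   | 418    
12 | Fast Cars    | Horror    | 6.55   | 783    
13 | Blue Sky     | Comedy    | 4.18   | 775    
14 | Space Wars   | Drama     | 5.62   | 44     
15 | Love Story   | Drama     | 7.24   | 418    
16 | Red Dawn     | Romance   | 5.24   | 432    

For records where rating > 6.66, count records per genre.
SELECT genre, COUNT(*)
FROM movies
WHERE rating > 6.66
GROUP BY genre

Note: WHERE filters rows before grouping.

Result:
  Comedy: 2
  Drama: 2
  Romance: 1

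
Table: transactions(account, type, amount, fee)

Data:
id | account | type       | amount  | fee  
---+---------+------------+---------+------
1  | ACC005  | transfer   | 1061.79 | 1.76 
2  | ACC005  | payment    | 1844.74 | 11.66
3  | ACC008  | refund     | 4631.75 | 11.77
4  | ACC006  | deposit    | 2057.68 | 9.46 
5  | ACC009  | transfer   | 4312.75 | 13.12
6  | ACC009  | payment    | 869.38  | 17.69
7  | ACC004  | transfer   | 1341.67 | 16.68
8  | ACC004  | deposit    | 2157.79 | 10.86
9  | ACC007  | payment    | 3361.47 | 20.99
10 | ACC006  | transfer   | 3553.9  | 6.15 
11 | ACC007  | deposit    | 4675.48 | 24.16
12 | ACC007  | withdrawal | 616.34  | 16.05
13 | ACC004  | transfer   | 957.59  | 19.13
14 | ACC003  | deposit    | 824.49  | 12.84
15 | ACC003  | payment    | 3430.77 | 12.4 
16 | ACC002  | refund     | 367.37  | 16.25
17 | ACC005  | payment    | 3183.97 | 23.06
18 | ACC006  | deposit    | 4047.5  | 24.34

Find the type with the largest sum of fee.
SELECT type, SUM(fee) as val
FROM transactions
GROUP BY type
ORDER BY val DESC
LIMIT 1

Result: payment with sum(fee) = 85.80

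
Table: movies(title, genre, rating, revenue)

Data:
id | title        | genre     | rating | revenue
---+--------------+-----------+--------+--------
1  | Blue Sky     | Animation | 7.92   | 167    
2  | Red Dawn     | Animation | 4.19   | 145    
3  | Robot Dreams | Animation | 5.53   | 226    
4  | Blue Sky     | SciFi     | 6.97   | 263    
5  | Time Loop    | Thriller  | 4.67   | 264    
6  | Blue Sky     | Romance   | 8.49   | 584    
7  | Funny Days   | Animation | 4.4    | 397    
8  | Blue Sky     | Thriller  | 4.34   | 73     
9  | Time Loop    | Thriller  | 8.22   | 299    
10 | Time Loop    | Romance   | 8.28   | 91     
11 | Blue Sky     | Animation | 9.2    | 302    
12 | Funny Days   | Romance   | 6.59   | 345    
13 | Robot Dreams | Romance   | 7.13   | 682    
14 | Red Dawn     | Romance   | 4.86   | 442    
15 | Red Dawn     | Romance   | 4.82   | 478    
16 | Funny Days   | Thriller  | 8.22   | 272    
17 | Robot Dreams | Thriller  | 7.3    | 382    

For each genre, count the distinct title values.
SELECT genre, COUNT(DISTINCT title)
FROM movies
GROUP BY genre

Result:
  Animation: 4 distinct
  Romance: 5 distinct
  SciFi: 1 distinct
  Thriller: 4 distinct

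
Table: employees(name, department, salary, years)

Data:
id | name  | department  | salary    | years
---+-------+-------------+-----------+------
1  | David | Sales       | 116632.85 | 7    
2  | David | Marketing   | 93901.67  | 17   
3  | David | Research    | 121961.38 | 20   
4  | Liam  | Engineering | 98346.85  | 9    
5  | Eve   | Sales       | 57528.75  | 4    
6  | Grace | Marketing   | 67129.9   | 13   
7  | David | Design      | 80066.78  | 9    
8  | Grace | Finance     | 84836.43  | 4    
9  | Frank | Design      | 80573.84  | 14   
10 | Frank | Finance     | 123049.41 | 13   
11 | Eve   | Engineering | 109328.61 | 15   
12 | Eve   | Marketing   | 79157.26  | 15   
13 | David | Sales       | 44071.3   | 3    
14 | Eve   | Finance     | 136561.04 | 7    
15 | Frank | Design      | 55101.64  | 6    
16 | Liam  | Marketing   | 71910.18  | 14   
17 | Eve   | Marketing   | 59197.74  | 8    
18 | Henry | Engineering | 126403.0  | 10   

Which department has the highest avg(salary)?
SELECT department, AVG(salary) as val
FROM employees
GROUP BY department
ORDER BY val DESC
LIMIT 1

Result: Research with avg(salary) = 121961.38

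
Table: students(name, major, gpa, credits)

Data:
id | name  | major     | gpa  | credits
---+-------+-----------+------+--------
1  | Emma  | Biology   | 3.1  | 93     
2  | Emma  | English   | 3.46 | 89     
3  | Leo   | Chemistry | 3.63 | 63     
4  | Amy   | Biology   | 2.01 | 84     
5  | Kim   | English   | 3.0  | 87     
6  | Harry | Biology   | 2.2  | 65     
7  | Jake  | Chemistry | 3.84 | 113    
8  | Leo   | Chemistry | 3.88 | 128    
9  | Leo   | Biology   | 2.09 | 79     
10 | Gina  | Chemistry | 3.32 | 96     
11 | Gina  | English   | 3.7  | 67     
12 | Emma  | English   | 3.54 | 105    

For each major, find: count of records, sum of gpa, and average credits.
SELECT major,
       COUNT(*) as cnt,
       SUM(gpa) as total_gpa,
       AVG(credits) as avg_credits
FROM students
GROUP BY major

Result:
  Biology: 4 records, 9.40 total gpa, 80.25 avg credits
  Chemistry: 4 records, 14.67 total gpa, 100.00 avg credits
  English: 4 records, 13.70 total gpa, 87.00 avg credits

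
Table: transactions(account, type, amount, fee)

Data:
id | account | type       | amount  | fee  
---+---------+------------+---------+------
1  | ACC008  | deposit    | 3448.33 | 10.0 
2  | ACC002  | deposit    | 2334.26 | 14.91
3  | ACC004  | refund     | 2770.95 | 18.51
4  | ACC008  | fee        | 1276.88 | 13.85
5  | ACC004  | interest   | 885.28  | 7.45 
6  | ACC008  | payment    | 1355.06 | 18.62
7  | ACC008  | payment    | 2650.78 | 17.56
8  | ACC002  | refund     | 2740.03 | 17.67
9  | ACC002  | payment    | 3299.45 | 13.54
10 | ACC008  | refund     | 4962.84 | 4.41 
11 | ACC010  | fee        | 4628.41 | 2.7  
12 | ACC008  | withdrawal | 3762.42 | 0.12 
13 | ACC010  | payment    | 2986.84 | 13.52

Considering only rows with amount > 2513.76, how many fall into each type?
SELECT type, COUNT(*)
FROM transactions
WHERE amount > 2513.76
GROUP BY type

Note: WHERE filters rows before grouping.

Result:
  deposit: 1
  fee: 1
  payment: 3
  refund: 3
  withdrawal: 1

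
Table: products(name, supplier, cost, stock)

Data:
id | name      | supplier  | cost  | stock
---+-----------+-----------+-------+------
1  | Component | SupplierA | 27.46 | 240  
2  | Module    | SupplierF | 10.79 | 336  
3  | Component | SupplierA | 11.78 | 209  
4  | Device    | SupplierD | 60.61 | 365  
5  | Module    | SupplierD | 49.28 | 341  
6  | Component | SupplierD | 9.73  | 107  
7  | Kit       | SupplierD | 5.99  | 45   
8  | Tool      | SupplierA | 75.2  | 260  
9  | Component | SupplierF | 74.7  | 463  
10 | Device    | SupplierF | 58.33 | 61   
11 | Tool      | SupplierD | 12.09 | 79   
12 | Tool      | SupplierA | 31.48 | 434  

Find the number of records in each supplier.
SELECT supplier, COUNT(*) as count
FROM products
GROUP BY supplier

Result:
  SupplierA: 4
  SupplierD: 5
  SupplierF: 3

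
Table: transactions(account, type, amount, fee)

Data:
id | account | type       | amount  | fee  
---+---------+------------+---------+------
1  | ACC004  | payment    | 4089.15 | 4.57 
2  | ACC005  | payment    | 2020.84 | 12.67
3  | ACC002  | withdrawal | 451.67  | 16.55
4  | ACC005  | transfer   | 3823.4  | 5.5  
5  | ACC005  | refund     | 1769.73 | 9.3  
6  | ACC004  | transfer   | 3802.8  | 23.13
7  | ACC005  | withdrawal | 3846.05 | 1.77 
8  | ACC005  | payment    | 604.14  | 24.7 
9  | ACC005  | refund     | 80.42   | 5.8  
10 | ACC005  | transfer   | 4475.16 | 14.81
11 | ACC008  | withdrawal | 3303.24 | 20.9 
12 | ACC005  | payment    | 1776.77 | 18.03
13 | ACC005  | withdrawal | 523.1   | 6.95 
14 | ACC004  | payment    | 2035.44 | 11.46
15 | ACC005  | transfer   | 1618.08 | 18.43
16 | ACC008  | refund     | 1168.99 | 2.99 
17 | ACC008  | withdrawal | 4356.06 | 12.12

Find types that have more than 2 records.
SELECT type, COUNT(*) as cnt
FROM transactions
GROUP BY type
HAVING COUNT(*) > 2

Result:
  payment: 5
  refund: 3
  transfer: 4
  withdrawal: 5

Note: HAVING filters groups after aggregation, WHERE filters rows before.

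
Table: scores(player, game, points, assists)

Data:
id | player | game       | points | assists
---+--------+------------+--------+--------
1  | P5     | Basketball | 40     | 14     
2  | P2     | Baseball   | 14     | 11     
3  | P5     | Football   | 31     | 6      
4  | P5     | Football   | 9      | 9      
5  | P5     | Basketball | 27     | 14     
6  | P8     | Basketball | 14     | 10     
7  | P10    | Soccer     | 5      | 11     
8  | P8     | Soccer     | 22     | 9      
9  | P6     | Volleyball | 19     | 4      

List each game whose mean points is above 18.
SELECT game, AVG(points)
FROM scores
GROUP BY game
HAVING AVG(points) > 18

Result:
  Basketball: avg=27.00
  Football: avg=20.00
  Volleyball: avg=19.00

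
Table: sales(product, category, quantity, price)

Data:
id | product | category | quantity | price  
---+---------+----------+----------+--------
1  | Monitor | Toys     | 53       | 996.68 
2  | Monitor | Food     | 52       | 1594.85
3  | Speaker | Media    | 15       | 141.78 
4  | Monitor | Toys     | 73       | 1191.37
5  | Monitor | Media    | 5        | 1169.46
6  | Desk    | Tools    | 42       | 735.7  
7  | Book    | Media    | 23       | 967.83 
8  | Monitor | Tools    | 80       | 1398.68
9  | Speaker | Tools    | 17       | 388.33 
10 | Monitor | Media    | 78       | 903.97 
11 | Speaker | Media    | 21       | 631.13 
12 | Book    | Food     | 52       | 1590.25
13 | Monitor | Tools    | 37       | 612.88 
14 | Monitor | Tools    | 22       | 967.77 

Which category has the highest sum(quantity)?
SELECT category, SUM(quantity) as val
FROM sales
GROUP BY category
ORDER BY val DESC
LIMIT 1

Result: Tools with sum(quantity) = 198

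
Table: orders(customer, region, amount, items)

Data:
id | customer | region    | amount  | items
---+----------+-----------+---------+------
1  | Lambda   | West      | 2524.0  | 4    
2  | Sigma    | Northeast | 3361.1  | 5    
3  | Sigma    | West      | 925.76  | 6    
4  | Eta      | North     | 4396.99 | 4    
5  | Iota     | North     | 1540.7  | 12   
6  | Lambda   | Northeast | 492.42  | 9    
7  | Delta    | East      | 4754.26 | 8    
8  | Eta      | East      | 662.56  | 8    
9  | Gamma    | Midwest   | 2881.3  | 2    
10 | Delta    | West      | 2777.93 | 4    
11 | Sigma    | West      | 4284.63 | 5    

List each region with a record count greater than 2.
SELECT region, COUNT(*) as cnt
FROM orders
GROUP BY region
HAVING COUNT(*) > 2

Result:
  West: 4

Note: HAVING filters groups after aggregation, WHERE filters rows before.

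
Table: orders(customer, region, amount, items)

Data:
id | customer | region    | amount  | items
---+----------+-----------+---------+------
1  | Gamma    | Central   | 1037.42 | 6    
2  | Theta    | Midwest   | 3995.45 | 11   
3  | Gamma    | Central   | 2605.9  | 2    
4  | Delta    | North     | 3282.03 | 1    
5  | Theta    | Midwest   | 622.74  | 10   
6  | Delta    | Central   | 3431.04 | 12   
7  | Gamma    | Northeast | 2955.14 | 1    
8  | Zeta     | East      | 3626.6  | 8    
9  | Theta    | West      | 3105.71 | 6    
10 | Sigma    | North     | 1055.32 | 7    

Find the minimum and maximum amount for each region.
SELECT region, MIN(amount), MAX(amount)
FROM orders
GROUP BY region

Result:
  Central: min=1037.42, max=3431.04
  East: min=3626.60, max=3626.60
  Midwest: min=622.74, max=3995.45
  North: min=1055.32, max=3282.03
  Northeast: min=2955.14, max=2955.14
  West: min=3105.71, max=3105.71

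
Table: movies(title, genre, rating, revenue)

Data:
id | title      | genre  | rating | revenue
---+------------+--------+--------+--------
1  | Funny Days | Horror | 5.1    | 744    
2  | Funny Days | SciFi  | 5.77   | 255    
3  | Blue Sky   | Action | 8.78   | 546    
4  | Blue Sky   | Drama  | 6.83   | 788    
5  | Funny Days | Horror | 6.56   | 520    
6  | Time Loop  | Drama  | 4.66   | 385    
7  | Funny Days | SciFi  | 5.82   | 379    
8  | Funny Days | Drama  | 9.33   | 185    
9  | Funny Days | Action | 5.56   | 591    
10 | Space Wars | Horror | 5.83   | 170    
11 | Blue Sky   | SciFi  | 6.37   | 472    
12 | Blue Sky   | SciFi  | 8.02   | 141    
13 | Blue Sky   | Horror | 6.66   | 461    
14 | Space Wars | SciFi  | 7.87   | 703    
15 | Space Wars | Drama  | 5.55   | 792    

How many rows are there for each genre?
SELECT genre, COUNT(*) as count
FROM movies
GROUP BY genre

Result:
  Action: 2
  Drama: 4
  Horror: 4
  SciFi: 5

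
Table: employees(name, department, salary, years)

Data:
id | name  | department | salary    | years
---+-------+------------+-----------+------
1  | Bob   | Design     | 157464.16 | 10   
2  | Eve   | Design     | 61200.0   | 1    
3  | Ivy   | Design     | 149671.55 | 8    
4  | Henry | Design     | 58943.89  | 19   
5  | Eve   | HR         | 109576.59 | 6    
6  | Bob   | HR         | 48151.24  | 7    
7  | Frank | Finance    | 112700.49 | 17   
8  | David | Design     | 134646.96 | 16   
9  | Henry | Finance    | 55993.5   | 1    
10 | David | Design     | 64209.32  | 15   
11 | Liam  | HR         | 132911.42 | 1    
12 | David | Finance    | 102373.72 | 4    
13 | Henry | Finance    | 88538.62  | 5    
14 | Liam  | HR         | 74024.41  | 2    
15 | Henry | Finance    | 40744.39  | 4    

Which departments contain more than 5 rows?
SELECT department, COUNT(*) as cnt
FROM employees
GROUP BY department
HAVING COUNT(*) > 5

Result:
  Design: 6

Note: HAVING filters groups after aggregation, WHERE filters rows before.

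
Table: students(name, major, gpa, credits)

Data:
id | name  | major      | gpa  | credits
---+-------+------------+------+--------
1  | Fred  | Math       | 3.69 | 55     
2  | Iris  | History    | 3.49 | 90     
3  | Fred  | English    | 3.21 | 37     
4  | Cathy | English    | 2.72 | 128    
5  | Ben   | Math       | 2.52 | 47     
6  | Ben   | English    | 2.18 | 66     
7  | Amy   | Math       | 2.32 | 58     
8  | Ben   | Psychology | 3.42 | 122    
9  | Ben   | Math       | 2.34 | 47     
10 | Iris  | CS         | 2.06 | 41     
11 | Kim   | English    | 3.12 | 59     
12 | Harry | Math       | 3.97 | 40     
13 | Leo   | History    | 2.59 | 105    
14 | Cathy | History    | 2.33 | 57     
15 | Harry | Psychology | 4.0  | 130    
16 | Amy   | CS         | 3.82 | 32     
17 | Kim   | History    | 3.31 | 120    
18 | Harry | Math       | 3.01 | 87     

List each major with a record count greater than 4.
SELECT major, COUNT(*) as cnt
FROM students
GROUP BY major
HAVING COUNT(*) > 4

Result:
  Math: 6

Note: HAVING filters groups after aggregation, WHERE filters rows before.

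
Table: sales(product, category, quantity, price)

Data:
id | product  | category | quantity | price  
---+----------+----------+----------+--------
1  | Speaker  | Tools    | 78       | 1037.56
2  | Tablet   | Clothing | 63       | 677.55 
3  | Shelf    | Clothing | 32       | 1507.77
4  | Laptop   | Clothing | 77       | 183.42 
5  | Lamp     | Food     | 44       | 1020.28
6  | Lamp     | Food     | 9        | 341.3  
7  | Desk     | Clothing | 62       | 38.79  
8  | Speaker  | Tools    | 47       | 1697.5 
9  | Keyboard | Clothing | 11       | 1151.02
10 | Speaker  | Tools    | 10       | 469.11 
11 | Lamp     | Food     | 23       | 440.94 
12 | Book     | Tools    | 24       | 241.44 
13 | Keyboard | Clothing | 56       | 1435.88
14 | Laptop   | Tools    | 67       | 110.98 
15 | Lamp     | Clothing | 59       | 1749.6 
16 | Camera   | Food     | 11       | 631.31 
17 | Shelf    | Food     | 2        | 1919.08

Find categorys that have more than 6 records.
SELECT category, COUNT(*) as cnt
FROM sales
GROUP BY category
HAVING COUNT(*) > 6

Result:
  Clothing: 7

Note: HAVING filters groups after aggregation, WHERE filters rows before.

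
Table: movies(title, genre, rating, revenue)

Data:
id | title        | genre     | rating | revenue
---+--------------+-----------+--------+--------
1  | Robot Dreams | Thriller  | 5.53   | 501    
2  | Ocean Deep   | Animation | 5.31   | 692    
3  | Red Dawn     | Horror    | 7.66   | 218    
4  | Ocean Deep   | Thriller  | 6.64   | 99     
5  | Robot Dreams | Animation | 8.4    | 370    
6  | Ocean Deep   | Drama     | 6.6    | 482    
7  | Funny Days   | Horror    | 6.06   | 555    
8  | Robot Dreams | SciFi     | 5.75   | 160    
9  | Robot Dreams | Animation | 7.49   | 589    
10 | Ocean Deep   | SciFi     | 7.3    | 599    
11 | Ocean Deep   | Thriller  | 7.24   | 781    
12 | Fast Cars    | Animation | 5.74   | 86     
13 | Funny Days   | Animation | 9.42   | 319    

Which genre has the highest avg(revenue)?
SELECT genre, AVG(revenue) as val
FROM movies
GROUP BY genre
ORDER BY val DESC
LIMIT 1

Result: Drama with avg(revenue) = 482.00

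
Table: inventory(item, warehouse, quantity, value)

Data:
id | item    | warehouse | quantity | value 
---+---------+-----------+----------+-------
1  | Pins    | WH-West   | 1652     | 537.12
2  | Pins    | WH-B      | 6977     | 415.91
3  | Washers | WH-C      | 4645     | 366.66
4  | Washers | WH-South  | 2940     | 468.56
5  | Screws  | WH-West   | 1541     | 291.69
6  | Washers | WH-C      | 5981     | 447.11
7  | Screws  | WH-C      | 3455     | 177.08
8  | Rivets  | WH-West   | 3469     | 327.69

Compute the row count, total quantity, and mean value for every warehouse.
SELECT warehouse,
       COUNT(*) as cnt,
       SUM(quantity) as total_quantity,
       AVG(value) as avg_value
FROM inventory
GROUP BY warehouse

Result:
  WH-B: 1 records, 6977 total quantity, 415.91 avg value
  WH-C: 3 records, 14081 total quantity, 330.28 avg value
  WH-South: 1 records, 2940 total quantity, 468.56 avg value
  WH-West: 3 records, 6662 total quantity, 385.50 avg value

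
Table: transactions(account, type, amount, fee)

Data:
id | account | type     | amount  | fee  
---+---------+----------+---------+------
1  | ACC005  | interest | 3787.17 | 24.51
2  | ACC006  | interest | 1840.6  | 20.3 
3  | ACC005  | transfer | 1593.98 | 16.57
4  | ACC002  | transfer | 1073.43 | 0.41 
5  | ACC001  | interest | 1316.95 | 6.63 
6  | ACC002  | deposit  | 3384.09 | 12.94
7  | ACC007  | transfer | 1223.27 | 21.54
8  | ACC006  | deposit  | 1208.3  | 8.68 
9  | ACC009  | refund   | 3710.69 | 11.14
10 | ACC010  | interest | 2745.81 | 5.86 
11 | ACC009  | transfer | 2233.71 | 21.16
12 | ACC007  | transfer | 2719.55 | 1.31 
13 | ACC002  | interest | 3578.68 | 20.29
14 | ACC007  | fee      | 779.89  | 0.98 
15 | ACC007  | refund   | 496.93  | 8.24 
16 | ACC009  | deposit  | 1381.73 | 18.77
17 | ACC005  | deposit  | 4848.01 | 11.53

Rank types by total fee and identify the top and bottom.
SELECT type, SUM(fee)
FROM transactions
GROUP BY type
ORDER BY SUM(fee)

All groups:
  fee: 0.98
  refund: 19.38
  deposit: 51.92
  transfer: 60.99
  interest: 77.59

Highest: interest (77.59)
Lowest: fee (0.98)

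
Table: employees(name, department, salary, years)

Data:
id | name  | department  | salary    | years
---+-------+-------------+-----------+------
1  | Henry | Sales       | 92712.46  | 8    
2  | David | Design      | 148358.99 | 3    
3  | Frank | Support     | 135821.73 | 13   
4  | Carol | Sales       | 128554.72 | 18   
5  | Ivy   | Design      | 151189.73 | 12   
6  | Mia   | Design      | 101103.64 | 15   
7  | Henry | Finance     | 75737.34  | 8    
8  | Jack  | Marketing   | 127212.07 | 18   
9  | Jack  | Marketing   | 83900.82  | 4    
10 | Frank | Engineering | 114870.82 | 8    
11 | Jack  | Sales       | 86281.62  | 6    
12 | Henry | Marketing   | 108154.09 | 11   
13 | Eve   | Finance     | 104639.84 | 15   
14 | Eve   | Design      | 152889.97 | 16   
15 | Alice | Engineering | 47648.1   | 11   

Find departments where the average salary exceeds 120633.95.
SELECT department, AVG(salary)
FROM employees
GROUP BY department
HAVING AVG(salary) > 120633.95

Result:
  Design: avg=138385.58
  Support: avg=135821.73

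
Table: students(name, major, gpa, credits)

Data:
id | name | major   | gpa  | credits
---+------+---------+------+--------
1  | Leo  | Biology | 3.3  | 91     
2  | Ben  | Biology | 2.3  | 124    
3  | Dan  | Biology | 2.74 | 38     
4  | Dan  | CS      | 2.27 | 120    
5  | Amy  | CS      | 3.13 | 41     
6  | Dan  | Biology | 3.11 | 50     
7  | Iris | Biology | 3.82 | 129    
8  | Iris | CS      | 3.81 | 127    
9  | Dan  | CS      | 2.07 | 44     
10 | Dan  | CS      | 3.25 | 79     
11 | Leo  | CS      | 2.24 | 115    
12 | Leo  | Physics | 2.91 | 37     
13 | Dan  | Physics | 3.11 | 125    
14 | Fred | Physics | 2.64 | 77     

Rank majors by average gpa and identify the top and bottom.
SELECT major, AVG(gpa)
FROM students
GROUP BY major
ORDER BY AVG(gpa)

All groups:
  CS: 2.80
  Physics: 2.89
  Biology: 3.05

Highest: Biology (3.05)
Lowest: CS (2.80)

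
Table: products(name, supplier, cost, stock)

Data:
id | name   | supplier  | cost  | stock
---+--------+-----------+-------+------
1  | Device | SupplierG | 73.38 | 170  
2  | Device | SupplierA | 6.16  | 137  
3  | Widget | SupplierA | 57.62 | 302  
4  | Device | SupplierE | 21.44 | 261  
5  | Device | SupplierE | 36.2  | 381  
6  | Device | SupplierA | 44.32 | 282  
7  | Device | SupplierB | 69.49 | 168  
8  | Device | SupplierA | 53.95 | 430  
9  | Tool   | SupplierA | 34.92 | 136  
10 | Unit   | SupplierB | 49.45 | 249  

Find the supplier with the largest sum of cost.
SELECT supplier, SUM(cost) as val
FROM products
GROUP BY supplier
ORDER BY val DESC
LIMIT 1

Result: SupplierA with sum(cost) = 196.97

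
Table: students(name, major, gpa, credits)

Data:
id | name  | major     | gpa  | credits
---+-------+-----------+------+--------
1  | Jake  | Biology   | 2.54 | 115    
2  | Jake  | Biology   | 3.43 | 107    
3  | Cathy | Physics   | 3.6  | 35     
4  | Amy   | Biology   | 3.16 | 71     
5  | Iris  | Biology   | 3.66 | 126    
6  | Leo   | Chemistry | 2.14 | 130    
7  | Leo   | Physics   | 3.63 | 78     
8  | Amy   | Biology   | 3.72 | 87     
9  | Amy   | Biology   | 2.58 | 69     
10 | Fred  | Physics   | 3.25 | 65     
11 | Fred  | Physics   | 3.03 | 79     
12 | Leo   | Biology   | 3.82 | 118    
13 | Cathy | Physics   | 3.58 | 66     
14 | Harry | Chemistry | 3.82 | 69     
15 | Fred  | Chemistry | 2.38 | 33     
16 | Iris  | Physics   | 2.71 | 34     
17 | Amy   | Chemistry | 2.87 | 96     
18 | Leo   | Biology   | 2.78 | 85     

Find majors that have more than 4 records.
SELECT major, COUNT(*) as cnt
FROM students
GROUP BY major
HAVING COUNT(*) > 4

Result:
  Biology: 8
  Physics: 6

Note: HAVING filters groups after aggregation, WHERE filters rows before.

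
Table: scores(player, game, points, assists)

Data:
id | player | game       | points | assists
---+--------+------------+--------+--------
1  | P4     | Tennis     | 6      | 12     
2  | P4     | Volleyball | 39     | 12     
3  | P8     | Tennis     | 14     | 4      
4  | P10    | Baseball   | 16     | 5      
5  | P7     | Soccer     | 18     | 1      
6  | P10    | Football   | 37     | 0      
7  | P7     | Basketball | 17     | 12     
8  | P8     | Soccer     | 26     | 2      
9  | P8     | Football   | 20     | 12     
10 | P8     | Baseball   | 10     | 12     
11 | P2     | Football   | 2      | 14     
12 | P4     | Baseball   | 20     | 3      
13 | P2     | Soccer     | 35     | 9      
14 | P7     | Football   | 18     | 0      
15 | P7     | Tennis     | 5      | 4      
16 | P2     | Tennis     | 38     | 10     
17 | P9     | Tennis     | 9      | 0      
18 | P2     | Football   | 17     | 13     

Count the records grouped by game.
SELECT game, COUNT(*) as count
FROM scores
GROUP BY game

Result:
  Baseball: 3
  Basketball: 1
  Football: 5
  Soccer: 3
  Tennis: 5
  Volleyball: 1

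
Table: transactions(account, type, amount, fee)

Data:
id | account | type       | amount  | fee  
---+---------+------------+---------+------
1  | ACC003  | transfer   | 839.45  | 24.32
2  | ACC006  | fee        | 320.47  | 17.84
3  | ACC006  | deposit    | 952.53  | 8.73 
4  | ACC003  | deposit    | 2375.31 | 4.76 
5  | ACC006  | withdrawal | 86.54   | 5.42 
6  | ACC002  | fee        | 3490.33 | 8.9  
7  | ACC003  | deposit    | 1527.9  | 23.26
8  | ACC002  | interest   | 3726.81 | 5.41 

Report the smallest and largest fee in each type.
SELECT type, MIN(fee), MAX(fee)
FROM transactions
GROUP BY type

Result:
  deposit: min=4.76, max=23.26
  fee: min=8.90, max=17.84
  interest: min=5.41, max=5.41
  transfer: min=24.32, max=24.32
  withdrawal: min=5.42, max=5.42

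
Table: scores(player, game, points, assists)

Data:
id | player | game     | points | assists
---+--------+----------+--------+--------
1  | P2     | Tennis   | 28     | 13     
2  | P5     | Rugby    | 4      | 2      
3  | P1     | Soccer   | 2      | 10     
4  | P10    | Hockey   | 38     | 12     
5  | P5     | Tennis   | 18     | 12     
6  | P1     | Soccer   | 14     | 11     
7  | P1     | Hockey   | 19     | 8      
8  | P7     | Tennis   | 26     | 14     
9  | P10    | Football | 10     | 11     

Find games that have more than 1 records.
SELECT game, COUNT(*) as cnt
FROM scores
GROUP BY game
HAVING COUNT(*) > 1

Result:
  Hockey: 2
  Soccer: 2
  Tennis: 3

Note: HAVING filters groups after aggregation, WHERE filters rows before.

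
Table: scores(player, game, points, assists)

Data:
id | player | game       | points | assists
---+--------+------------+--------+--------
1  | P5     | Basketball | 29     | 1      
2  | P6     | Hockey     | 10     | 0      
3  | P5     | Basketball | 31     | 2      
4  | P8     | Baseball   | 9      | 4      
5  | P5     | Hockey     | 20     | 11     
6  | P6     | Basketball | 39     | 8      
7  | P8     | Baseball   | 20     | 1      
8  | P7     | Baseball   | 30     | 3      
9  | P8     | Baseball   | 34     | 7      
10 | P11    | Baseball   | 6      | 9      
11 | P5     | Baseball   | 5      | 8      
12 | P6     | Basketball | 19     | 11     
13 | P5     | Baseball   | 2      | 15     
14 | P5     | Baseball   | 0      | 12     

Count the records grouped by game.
SELECT game, COUNT(*) as count
FROM scores
GROUP BY game

Result:
  Baseball: 8
  Basketball: 4
  Hockey: 2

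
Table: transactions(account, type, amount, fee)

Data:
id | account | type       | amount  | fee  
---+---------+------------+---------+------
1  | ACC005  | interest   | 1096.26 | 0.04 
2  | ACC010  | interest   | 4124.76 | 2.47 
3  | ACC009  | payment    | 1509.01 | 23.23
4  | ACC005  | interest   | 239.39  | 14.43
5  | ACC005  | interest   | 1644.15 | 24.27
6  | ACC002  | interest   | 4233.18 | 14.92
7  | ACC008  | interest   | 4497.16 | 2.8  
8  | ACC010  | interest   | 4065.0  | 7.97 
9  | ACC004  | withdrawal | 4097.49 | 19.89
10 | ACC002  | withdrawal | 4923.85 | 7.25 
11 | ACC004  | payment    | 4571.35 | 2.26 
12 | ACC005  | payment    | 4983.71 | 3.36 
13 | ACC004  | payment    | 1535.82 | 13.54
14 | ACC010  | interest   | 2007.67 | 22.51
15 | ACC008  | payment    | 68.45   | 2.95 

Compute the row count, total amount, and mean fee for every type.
SELECT type,
       COUNT(*) as cnt,
       SUM(amount) as total_amount,
       AVG(fee) as avg_fee
FROM transactions
GROUP BY type

Result:
  interest: 8 records, 21907.57 total amount, 11.18 avg fee
  payment: 5 records, 12668.34 total amount, 9.07 avg fee
  withdrawal: 2 records, 9021.34 total amount, 13.57 avg fee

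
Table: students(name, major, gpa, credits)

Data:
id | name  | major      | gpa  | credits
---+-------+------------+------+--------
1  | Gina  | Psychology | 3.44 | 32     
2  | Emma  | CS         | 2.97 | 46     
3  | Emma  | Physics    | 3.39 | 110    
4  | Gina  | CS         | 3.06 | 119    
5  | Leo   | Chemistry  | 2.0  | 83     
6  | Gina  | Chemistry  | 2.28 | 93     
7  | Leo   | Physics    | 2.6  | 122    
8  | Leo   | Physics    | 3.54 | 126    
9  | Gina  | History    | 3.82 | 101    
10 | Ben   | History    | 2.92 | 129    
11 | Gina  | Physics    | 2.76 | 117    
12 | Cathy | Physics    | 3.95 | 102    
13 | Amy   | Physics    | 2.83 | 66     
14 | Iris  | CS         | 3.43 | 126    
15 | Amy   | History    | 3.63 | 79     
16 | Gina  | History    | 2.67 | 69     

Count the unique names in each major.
SELECT major, COUNT(DISTINCT name)
FROM students
GROUP BY major

Result:
  CS: 3 distinct
  Chemistry: 2 distinct
  History: 3 distinct
  Physics: 5 distinct
  Psychology: 1 distinct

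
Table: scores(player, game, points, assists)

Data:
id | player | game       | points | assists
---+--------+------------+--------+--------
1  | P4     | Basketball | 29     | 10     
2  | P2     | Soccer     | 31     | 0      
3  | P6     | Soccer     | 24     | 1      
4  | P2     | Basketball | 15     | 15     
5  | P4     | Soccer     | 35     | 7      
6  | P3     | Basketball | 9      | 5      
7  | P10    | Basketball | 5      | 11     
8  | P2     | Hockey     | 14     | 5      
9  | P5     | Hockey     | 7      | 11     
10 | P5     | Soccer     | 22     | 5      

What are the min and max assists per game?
SELECT game, MIN(assists), MAX(assists)
FROM scores
GROUP BY game

Result:
  Basketball: min=5, max=15
  Hockey: min=5, max=11
  Soccer: min=0, max=7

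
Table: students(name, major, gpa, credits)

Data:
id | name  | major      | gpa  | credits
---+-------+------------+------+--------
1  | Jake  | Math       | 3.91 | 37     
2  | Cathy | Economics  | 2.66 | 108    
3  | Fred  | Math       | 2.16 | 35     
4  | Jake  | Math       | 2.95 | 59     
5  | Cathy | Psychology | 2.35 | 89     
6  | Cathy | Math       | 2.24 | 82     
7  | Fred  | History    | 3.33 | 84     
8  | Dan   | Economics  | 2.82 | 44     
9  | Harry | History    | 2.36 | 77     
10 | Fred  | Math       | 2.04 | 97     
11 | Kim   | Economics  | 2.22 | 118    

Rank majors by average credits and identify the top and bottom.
SELECT major, AVG(credits)
FROM students
GROUP BY major
ORDER BY AVG(credits)

All groups:
  Math: 62.00
  History: 80.50
  Psychology: 89.00
  Economics: 90.00

Highest: Economics (90.00)
Lowest: Math (62.00)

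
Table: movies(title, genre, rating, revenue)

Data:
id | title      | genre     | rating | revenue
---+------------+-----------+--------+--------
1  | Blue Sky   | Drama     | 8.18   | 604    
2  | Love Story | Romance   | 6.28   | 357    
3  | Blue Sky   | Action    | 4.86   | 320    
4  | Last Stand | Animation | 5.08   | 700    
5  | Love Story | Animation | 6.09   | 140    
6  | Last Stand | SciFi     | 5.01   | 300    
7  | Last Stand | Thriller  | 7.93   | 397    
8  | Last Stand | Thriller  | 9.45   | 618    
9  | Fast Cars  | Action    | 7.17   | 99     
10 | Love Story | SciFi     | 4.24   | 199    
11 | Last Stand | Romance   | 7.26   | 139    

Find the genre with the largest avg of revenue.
SELECT genre, AVG(revenue) as val
FROM movies
GROUP BY genre
ORDER BY val DESC
LIMIT 1

Result: Drama with avg(revenue) = 604.00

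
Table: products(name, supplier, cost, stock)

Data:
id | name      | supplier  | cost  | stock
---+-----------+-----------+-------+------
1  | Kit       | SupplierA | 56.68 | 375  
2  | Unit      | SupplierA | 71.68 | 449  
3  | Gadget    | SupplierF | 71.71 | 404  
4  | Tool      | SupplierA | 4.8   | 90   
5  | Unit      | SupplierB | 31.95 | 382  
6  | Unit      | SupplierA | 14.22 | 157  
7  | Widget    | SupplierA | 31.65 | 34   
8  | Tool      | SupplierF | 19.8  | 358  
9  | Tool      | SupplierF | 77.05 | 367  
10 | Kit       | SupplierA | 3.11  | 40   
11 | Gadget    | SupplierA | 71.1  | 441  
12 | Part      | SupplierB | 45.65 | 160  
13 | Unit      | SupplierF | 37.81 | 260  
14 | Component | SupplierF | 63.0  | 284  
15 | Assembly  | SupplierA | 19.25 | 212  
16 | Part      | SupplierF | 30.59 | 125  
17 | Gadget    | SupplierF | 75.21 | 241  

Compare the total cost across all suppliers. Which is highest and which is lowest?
SELECT supplier, SUM(cost)
FROM products
GROUP BY supplier
ORDER BY SUM(cost)

All groups:
  SupplierB: 77.60
  SupplierA: 272.49
  SupplierF: 375.17

Highest: SupplierF (375.17)
Lowest: SupplierB (77.60)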